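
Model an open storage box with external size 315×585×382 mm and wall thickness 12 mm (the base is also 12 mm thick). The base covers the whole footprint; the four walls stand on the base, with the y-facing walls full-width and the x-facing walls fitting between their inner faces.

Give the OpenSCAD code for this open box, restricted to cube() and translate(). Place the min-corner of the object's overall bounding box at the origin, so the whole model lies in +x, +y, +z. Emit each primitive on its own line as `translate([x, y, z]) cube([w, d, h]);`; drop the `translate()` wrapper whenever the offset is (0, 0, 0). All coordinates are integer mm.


cube([315, 585, 12]);
translate([0, 0, 12]) cube([315, 12, 370]);
translate([0, 573, 12]) cube([315, 12, 370]);
translate([0, 12, 12]) cube([12, 561, 370]);
translate([303, 12, 12]) cube([12, 561, 370]);


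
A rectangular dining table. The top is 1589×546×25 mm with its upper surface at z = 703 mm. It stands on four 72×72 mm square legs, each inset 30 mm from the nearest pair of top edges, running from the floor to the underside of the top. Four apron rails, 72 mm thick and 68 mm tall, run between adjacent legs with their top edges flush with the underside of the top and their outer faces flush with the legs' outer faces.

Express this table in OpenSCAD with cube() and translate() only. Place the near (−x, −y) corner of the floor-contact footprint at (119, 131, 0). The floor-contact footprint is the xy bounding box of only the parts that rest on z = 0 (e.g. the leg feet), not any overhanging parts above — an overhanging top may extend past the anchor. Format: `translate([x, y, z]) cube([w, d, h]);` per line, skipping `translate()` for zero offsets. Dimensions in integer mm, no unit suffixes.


translate([89, 101, 678]) cube([1589, 546, 25]);
translate([119, 131, 0]) cube([72, 72, 678]);
translate([1576, 131, 0]) cube([72, 72, 678]);
translate([119, 545, 0]) cube([72, 72, 678]);
translate([1576, 545, 0]) cube([72, 72, 678]);
translate([191, 131, 610]) cube([1385, 72, 68]);
translate([191, 545, 610]) cube([1385, 72, 68]);
translate([119, 203, 610]) cube([72, 342, 68]);
translate([1576, 203, 610]) cube([72, 342, 68]);


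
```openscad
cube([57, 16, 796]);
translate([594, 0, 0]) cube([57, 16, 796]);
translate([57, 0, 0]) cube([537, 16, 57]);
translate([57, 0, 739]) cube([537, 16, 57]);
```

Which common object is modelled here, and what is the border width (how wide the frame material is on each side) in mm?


A picture frame. The border width is 57 mm.

Four thin pieces enclosing a rectangular opening — a picture frame. The two full-height stiles are 796 mm tall; the top rail sits at z = 739 and is 57 mm tall, so the border above the opening is 796 − 739 = 57 mm, matching the stile x-width.


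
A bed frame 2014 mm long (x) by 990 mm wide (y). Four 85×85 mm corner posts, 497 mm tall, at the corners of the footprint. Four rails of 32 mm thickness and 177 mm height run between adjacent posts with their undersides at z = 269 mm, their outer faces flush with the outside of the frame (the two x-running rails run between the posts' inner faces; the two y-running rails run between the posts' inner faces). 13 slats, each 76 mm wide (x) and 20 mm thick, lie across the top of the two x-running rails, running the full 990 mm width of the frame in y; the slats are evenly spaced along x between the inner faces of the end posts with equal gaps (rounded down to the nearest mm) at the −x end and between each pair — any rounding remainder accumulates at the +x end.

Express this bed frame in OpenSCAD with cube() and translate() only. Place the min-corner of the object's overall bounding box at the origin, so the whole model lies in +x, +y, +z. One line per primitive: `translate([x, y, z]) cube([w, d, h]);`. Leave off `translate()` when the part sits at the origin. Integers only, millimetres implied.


// slat z = rail_z + rail_h = 269 + 177 = 446
// slat gap = ⌊(1844 − 13·76) / 14⌋ = 61
cube([85, 85, 497]);
translate([0, 905, 0]) cube([85, 85, 497]);
translate([1929, 0, 0]) cube([85, 85, 497]);
translate([1929, 905, 0]) cube([85, 85, 497]);
translate([85, 0, 269]) cube([1844, 32, 177]);
translate([85, 958, 269]) cube([1844, 32, 177]);
translate([0, 85, 269]) cube([32, 820, 177]);
translate([1982, 85, 269]) cube([32, 820, 177]);
translate([146, 0, 446]) cube([76, 990, 20]);
translate([283, 0, 446]) cube([76, 990, 20]);
translate([420, 0, 446]) cube([76, 990, 20]);
translate([557, 0, 446]) cube([76, 990, 20]);
translate([694, 0, 446]) cube([76, 990, 20]);
translate([831, 0, 446]) cube([76, 990, 20]);
translate([968, 0, 446]) cube([76, 990, 20]);
translate([1105, 0, 446]) cube([76, 990, 20]);
translate([1242, 0, 446]) cube([76, 990, 20]);
translate([1379, 0, 446]) cube([76, 990, 20]);
translate([1516, 0, 446]) cube([76, 990, 20]);
translate([1653, 0, 446]) cube([76, 990, 20]);
translate([1790, 0, 446]) cube([76, 990, 20]);


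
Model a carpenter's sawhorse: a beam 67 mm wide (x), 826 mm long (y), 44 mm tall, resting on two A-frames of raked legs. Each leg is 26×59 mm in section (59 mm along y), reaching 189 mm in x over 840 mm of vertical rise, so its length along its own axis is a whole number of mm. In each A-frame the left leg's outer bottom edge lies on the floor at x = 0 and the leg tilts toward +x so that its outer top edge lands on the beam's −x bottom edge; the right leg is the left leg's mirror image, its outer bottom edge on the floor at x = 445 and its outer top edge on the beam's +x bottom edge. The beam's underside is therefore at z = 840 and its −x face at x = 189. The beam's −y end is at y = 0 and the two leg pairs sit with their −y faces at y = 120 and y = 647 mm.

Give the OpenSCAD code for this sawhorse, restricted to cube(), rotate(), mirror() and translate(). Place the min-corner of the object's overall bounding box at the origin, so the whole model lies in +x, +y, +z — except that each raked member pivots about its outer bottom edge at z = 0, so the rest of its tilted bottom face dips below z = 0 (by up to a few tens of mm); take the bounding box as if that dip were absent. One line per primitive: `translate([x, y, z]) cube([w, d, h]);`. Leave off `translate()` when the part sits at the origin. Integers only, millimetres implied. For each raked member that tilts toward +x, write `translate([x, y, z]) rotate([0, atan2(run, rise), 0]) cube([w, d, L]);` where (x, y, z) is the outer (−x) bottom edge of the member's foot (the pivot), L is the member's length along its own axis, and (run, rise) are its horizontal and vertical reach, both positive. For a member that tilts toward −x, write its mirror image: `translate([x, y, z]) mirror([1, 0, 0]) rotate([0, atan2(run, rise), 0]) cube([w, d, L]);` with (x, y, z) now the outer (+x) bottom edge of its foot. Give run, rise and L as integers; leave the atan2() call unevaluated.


// leg length = √(189² + 840²) = 861
// right-leg outer foot x = 2·189 + 67 = 445
// beam min-corner = (189, 0, 840)
translate([189, 0, 840]) cube([67, 826, 44]);
translate([0, 120, 0]) rotate([0, atan2(189, 840), 0]) cube([26, 59, 861]);
translate([445, 120, 0]) mirror([1, 0, 0]) rotate([0, atan2(189, 840), 0]) cube([26, 59, 861]);
translate([0, 647, 0]) rotate([0, atan2(189, 840), 0]) cube([26, 59, 861]);
translate([445, 647, 0]) mirror([1, 0, 0]) rotate([0, atan2(189, 840), 0]) cube([26, 59, 861]);


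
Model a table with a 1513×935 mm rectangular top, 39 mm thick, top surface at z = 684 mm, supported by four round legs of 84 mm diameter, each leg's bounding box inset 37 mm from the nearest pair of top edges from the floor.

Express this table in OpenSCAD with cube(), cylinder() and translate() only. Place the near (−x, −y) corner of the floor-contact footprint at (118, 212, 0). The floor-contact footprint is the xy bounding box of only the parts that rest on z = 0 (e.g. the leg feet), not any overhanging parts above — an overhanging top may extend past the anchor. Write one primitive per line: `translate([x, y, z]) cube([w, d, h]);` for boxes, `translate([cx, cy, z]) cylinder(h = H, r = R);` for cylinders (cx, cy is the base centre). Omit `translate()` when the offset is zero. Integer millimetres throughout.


translate([81, 175, 645]) cube([1513, 935, 39]);
translate([160, 254, 0]) cylinder(h = 645, r = 42);
translate([1515, 254, 0]) cylinder(h = 645, r = 42);
translate([160, 1031, 0]) cylinder(h = 645, r = 42);
translate([1515, 1031, 0]) cylinder(h = 645, r = 42);


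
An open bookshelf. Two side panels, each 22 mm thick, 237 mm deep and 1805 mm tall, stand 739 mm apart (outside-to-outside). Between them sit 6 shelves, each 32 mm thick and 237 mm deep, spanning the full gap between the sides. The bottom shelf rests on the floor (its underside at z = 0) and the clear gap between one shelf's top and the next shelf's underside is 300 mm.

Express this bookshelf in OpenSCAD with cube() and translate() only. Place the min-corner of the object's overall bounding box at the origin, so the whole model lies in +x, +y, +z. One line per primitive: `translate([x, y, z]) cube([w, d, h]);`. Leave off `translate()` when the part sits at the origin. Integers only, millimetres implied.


cube([22, 237, 1805]);
translate([717, 0, 0]) cube([22, 237, 1805]);
translate([22, 0, 0]) cube([695, 237, 32]);
translate([22, 0, 332]) cube([695, 237, 32]);
translate([22, 0, 664]) cube([695, 237, 32]);
translate([22, 0, 996]) cube([695, 237, 32]);
translate([22, 0, 1328]) cube([695, 237, 32]);
translate([22, 0, 1660]) cube([695, 237, 32]);


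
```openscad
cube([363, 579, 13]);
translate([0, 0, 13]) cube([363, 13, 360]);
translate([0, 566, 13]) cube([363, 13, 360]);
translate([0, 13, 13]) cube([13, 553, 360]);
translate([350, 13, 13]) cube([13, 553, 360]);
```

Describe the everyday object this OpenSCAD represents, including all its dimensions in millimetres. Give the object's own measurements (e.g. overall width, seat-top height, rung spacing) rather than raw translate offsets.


An open-topped rectangular box: outside dimensions 363×579×373 mm, with a uniform wall and base thickness of 13 mm. The base is a full 363×579 slab on the floor; four walls sit on top of the base. The front and back walls (the −y and +y sides) span the full width; the two side walls fit between them.


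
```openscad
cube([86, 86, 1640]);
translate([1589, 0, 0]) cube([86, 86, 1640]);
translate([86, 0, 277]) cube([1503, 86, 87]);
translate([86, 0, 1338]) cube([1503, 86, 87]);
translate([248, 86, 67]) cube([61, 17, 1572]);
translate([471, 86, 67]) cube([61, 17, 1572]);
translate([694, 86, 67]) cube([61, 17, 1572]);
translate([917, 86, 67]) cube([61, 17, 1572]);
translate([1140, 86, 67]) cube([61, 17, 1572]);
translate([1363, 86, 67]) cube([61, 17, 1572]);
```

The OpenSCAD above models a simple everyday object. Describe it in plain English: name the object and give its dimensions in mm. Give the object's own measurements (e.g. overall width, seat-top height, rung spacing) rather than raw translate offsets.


A fence section. Two 86×86 mm posts, 1640 mm tall, stand on the floor with a clear span of 1503 mm between their inner faces. Two horizontal rails of 86×87 mm section span the gap between the posts with their undersides at z = 277 mm and z = 1338 mm, flush with the posts' −y face. 6 pickets, each 61 mm wide, 17 mm thick and 1572 mm tall, are fixed to the +y face of the rails with their bottoms at z = 67 mm, spaced across the span with a 162 mm gap after the −x post and between neighbouring pickets, with 165 mm left before the +x post.


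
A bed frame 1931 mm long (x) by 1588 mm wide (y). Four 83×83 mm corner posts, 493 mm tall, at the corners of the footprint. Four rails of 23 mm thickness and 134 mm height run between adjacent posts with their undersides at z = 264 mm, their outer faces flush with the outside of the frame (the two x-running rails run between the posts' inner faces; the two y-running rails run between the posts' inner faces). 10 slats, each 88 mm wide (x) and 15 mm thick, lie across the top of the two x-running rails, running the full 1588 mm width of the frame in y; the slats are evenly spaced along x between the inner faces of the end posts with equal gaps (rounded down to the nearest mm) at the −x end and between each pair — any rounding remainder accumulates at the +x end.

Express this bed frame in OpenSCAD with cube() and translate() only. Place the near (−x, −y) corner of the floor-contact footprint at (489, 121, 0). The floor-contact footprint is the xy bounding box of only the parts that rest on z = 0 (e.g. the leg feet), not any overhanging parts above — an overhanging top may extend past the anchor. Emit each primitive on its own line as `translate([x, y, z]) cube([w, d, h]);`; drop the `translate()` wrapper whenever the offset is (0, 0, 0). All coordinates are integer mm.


translate([489, 121, 0]) cube([83, 83, 493]);
translate([489, 1626, 0]) cube([83, 83, 493]);
translate([2337, 121, 0]) cube([83, 83, 493]);
translate([2337, 1626, 0]) cube([83, 83, 493]);
translate([572, 121, 264]) cube([1765, 23, 134]);
translate([572, 1686, 264]) cube([1765, 23, 134]);
translate([489, 204, 264]) cube([23, 1422, 134]);
translate([2397, 204, 264]) cube([23, 1422, 134]);
translate([652, 121, 398]) cube([88, 1588, 15]);
translate([820, 121, 398]) cube([88, 1588, 15]);
translate([988, 121, 398]) cube([88, 1588, 15]);
translate([1156, 121, 398]) cube([88, 1588, 15]);
translate([1324, 121, 398]) cube([88, 1588, 15]);
translate([1492, 121, 398]) cube([88, 1588, 15]);
translate([1660, 121, 398]) cube([88, 1588, 15]);
translate([1828, 121, 398]) cube([88, 1588, 15]);
translate([1996, 121, 398]) cube([88, 1588, 15]);
translate([2164, 121, 398]) cube([88, 1588, 15]);


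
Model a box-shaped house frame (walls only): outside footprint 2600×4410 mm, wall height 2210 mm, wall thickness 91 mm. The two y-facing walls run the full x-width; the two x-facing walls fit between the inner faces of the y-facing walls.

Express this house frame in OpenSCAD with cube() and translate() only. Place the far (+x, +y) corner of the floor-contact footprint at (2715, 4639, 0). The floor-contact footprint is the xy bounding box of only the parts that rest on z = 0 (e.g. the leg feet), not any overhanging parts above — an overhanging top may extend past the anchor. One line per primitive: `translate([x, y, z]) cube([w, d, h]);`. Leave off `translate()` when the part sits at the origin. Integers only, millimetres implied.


translate([115, 229, 0]) cube([2600, 91, 2210]);
translate([115, 4548, 0]) cube([2600, 91, 2210]);
translate([115, 320, 0]) cube([91, 4228, 2210]);
translate([2624, 320, 0]) cube([91, 4228, 2210]);


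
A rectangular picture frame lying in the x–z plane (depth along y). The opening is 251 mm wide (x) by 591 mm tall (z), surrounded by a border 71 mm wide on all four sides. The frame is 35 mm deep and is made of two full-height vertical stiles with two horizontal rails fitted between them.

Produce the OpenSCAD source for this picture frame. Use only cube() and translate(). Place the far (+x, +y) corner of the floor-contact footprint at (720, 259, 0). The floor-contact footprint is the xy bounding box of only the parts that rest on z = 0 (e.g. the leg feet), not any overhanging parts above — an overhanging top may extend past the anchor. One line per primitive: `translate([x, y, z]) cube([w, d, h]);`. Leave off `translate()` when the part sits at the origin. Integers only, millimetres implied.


translate([327, 224, 0]) cube([71, 35, 733]);
translate([649, 224, 0]) cube([71, 35, 733]);
translate([398, 224, 0]) cube([251, 35, 71]);
translate([398, 224, 662]) cube([251, 35, 71]);


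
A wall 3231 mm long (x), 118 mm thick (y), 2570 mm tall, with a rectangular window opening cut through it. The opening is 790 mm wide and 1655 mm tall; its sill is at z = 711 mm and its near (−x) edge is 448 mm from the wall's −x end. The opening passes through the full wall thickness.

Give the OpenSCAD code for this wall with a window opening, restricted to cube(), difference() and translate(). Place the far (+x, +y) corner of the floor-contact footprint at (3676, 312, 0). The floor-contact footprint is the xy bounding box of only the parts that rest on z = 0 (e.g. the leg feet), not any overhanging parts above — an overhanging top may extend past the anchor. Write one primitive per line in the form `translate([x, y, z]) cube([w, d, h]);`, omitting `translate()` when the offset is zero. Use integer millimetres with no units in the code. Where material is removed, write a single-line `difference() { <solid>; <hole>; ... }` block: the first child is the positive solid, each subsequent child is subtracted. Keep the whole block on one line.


difference() { translate([445, 194, 0]) cube([3231, 118, 2570]); translate([893, 194, 711]) cube([790, 118, 1655]); }


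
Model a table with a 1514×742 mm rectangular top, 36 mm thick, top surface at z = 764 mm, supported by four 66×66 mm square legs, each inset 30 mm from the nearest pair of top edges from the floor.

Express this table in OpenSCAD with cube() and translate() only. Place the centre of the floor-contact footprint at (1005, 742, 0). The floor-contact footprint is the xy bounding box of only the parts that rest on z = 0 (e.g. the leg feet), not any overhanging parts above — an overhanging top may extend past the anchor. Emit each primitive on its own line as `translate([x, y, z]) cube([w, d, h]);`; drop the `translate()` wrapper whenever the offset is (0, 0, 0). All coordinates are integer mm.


// leg_h = 764 - 36 = 728
translate([248, 371, 728]) cube([1514, 742, 36]);
translate([278, 401, 0]) cube([66, 66, 728]);
translate([1666, 401, 0]) cube([66, 66, 728]);
translate([278, 1017, 0]) cube([66, 66, 728]);
translate([1666, 1017, 0]) cube([66, 66, 728]);


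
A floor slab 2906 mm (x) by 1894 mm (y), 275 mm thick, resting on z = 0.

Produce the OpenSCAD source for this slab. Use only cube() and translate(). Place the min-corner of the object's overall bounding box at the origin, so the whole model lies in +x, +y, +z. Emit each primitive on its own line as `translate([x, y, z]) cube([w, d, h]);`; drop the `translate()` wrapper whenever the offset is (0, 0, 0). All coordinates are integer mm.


cube([2906, 1894, 275]);


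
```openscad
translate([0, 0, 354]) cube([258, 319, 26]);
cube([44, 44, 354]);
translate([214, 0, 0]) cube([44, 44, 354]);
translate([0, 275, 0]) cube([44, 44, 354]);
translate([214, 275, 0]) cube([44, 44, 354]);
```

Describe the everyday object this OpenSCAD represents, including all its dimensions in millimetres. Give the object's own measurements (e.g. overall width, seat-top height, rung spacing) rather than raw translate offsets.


A simple wooden stool: a rectangular seat 258 mm (x) by 319 mm (y), 26 mm thick, top face at z = 380 mm, on four square legs, each 44×44 mm in cross-section. The legs rest on z = 0, each flush with a corner of the seat.


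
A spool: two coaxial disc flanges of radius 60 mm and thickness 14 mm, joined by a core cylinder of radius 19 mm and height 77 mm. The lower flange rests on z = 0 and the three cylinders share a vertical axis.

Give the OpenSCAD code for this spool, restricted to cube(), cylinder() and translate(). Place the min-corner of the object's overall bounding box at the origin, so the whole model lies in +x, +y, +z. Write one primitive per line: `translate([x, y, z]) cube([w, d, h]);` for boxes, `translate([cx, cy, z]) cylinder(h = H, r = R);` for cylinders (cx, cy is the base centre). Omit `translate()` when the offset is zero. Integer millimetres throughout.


translate([60, 60, 0]) cylinder(h = 14, r = 60);
translate([60, 60, 14]) cylinder(h = 77, r = 19);
translate([60, 60, 91]) cylinder(h = 14, r = 60);


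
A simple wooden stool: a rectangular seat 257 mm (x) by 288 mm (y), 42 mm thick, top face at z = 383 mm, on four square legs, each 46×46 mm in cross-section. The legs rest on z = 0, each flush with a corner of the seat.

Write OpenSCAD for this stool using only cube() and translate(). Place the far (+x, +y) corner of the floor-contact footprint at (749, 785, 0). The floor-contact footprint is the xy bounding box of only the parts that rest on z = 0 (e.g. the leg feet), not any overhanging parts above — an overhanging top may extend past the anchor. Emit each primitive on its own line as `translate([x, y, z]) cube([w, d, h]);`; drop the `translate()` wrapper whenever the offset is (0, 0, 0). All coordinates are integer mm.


translate([492, 497, 341]) cube([257, 288, 42]);
translate([492, 497, 0]) cube([46, 46, 341]);
translate([703, 497, 0]) cube([46, 46, 341]);
translate([492, 739, 0]) cube([46, 46, 341]);
translate([703, 739, 0]) cube([46, 46, 341]);


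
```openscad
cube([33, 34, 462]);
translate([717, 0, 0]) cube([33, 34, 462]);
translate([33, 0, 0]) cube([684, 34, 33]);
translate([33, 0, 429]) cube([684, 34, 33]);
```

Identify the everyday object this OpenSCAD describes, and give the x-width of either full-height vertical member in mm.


A picture frame. The border width is 33 mm.

Four thin pieces enclosing a rectangular opening — a picture frame. The two full-height stiles are 462 mm tall; the top rail sits at z = 429 and is 33 mm tall, so the border above the opening is 462 − 429 = 33 mm, matching the stile x-width.


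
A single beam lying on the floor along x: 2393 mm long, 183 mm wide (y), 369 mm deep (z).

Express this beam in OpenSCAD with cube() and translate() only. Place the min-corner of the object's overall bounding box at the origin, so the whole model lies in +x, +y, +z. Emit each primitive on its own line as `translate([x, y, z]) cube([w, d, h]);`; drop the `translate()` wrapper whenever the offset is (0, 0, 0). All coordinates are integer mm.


cube([2393, 183, 369]);


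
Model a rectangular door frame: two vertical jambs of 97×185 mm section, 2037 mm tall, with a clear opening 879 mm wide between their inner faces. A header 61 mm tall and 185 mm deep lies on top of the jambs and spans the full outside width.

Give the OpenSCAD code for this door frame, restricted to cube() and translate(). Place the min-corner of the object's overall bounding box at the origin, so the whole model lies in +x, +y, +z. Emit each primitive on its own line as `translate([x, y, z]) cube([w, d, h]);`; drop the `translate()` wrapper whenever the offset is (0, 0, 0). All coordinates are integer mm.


cube([97, 185, 2037]);
translate([976, 0, 0]) cube([97, 185, 2037]);
translate([0, 0, 2037]) cube([1073, 185, 61]);


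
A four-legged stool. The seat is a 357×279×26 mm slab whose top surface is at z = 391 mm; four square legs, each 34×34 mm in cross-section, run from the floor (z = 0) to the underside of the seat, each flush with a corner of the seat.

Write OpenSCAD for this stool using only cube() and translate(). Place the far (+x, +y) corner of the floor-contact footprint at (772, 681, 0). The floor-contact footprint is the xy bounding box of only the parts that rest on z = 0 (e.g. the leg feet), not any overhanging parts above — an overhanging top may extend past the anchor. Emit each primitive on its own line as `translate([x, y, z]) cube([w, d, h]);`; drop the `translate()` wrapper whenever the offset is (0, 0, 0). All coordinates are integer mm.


// leg_h = 391 - 26 = 365
translate([415, 402, 365]) cube([357, 279, 26]);
translate([415, 402, 0]) cube([34, 34, 365]);
translate([738, 402, 0]) cube([34, 34, 365]);
translate([415, 647, 0]) cube([34, 34, 365]);
translate([738, 647, 0]) cube([34, 34, 365]);


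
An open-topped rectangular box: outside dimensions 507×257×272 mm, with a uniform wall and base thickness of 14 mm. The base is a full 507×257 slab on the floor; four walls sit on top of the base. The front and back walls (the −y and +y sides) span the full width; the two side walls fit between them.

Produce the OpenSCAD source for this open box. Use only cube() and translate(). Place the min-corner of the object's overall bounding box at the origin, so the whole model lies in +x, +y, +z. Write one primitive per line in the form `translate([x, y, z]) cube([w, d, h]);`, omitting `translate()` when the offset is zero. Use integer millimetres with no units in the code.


cube([507, 257, 14]);
translate([0, 0, 14]) cube([507, 14, 258]);
translate([0, 243, 14]) cube([507, 14, 258]);
translate([0, 14, 14]) cube([14, 229, 258]);
translate([493, 14, 14]) cube([14, 229, 258]);


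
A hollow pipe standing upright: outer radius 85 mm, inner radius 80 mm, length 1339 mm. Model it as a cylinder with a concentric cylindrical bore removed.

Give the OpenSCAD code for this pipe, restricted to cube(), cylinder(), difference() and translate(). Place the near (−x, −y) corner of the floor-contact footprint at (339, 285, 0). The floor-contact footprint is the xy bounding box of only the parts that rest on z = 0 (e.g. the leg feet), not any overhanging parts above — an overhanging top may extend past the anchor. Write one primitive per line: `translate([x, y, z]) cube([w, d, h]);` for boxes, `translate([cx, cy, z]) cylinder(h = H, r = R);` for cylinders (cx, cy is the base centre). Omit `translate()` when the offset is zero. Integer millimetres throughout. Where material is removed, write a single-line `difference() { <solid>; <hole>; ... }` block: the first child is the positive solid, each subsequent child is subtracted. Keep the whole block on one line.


difference() { translate([424, 370, 0]) cylinder(h = 1339, r = 85); translate([424, 370, 0]) cylinder(h = 1339, r = 80); }


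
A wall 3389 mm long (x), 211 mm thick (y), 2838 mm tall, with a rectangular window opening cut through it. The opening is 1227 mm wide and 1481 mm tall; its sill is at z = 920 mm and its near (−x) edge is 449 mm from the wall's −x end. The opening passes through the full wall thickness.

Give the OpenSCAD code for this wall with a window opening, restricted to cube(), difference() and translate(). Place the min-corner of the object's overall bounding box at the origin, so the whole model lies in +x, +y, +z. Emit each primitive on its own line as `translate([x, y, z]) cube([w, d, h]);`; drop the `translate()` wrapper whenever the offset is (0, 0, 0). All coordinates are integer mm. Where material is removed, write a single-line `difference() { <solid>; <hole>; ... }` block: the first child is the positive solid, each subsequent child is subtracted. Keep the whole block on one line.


difference() { cube([3389, 211, 2838]); translate([449, 0, 920]) cube([1227, 211, 1481]); }


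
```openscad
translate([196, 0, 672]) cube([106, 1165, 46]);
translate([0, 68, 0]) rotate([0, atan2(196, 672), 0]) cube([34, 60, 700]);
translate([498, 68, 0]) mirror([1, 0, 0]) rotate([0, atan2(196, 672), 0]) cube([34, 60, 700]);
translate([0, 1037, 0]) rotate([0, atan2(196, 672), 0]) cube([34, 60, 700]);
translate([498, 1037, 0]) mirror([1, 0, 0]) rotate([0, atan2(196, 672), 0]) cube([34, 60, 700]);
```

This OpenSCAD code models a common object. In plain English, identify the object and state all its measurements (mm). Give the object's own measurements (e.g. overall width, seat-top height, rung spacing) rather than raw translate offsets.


A sawhorse. A 106×1165×46 mm beam (x, y, z) sits on two A-frame leg pairs. Each pair is two raked legs of 34×60 mm section (60 mm along y) splaying symmetrically in x. Each leg rises 672 mm vertically over 196 mm of horizontal reach and is 700 mm long along its own axis. Every leg's outer bottom edge rests on the floor and its outer top edge meets a bottom edge of the beam — the left legs (tilting toward +x) meet the beam's −x bottom edge, the right legs (their mirror images, tilting toward −x) meet its +x bottom edge — so the leg tops tuck under the beam, the beam's underside is 672 mm above the floor, and the feet are 498 mm apart outside-to-outside with the beam centred between them. The two leg pairs are set in 68 mm from either end of the beam.


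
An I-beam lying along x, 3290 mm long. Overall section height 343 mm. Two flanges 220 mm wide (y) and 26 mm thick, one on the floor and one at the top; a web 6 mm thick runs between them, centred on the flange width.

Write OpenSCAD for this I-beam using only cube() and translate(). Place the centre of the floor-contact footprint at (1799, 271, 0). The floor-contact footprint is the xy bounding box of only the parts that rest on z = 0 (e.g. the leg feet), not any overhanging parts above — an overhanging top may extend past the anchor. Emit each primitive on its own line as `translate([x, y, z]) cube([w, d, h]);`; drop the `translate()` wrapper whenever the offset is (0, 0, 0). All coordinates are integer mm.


translate([154, 161, 0]) cube([3290, 220, 26]);
translate([154, 268, 26]) cube([3290, 6, 291]);
translate([154, 161, 317]) cube([3290, 220, 26]);


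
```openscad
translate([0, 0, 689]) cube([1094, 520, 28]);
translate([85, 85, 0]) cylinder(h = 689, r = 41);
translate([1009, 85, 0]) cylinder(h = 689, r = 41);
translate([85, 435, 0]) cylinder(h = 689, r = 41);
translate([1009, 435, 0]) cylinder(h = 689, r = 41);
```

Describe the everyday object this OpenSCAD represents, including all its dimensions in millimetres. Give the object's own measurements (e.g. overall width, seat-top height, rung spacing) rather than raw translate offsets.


A table: top 1094 mm (x) × 520 mm (y), 28 mm thick, upper face at z = 717 mm, on four round legs of 82 mm diameter, each leg's bounding box inset 44 mm from the nearest pair of top edges from z = 0 to the bottom of the top.


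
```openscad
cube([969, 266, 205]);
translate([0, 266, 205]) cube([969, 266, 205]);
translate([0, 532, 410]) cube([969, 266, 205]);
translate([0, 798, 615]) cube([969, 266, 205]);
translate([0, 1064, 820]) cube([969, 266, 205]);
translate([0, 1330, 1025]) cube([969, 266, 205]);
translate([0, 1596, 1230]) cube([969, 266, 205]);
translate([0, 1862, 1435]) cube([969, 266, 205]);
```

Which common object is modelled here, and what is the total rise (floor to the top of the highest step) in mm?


A staircase. The total rise is 1640 mm.

8 identical blocks, each offset up and back from the previous — a staircase. Each step is 205 mm tall and there are 8 of them, so the total rise is 8 × 205 = 1640 mm.


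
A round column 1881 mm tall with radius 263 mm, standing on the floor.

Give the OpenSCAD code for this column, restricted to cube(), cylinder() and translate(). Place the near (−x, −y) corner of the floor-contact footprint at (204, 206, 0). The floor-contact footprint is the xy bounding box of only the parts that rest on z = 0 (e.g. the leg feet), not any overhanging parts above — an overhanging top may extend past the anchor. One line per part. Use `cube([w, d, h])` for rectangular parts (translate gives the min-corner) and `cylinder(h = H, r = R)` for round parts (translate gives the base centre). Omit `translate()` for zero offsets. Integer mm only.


translate([467, 469, 0]) cylinder(h = 1881, r = 263);


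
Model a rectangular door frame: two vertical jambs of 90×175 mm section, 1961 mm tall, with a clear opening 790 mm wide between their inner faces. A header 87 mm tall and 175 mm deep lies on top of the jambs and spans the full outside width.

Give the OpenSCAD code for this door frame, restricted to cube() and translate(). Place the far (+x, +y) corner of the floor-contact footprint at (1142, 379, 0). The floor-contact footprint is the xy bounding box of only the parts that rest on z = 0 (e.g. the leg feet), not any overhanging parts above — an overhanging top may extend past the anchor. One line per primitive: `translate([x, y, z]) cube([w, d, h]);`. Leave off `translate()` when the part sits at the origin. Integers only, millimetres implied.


translate([172, 204, 0]) cube([90, 175, 1961]);
translate([1052, 204, 0]) cube([90, 175, 1961]);
translate([172, 204, 1961]) cube([970, 175, 87]);


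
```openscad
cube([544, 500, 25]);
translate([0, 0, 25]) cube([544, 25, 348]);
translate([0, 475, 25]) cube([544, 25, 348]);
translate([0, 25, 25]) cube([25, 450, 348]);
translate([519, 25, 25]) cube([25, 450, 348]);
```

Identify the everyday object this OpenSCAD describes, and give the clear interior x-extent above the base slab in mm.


An open box. The internal width is 494 mm.

A 544×500 base slab with four walls standing on it — an open box. The base is 544 mm wide and the walls are 25 mm thick, so the internal width is 544 − 2 × 25 = 494 mm.


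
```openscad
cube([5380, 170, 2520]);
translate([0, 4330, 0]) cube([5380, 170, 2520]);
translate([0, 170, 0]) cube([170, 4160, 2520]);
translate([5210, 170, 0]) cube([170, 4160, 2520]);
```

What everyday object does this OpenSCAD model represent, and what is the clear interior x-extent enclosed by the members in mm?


A house (or room) frame. The interior width is 5040 mm.

Four 2520 mm walls enclosing a rectangle with no floor or roof — a room or house frame. Outside width is 5380 mm and wall thickness is 170 mm, so the interior width is 5380 − 2 × 170 = 5040 mm.


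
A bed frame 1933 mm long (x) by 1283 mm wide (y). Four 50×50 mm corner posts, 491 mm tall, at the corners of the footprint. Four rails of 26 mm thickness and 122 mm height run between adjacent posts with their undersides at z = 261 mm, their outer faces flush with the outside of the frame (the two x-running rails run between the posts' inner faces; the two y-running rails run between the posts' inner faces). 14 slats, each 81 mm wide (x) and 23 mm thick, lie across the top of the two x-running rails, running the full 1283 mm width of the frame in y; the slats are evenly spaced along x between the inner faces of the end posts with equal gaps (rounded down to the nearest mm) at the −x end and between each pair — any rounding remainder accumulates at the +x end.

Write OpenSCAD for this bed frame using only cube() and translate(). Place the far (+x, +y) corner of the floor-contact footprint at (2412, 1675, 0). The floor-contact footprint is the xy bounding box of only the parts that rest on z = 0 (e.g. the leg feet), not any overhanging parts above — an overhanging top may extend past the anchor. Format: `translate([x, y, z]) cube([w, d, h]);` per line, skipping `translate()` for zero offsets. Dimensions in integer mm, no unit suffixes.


// slat z = rail_z + rail_h = 261 + 122 = 383
// slat gap = ⌊(1833 − 14·81) / 15⌋ = 46
translate([479, 392, 0]) cube([50, 50, 491]);
translate([479, 1625, 0]) cube([50, 50, 491]);
translate([2362, 392, 0]) cube([50, 50, 491]);
translate([2362, 1625, 0]) cube([50, 50, 491]);
translate([529, 392, 261]) cube([1833, 26, 122]);
translate([529, 1649, 261]) cube([1833, 26, 122]);
translate([479, 442, 261]) cube([26, 1183, 122]);
translate([2386, 442, 261]) cube([26, 1183, 122]);
translate([575, 392, 383]) cube([81, 1283, 23]);
translate([702, 392, 383]) cube([81, 1283, 23]);
translate([829, 392, 383]) cube([81, 1283, 23]);
translate([956, 392, 383]) cube([81, 1283, 23]);
translate([1083, 392, 383]) cube([81, 1283, 23]);
translate([1210, 392, 383]) cube([81, 1283, 23]);
translate([1337, 392, 383]) cube([81, 1283, 23]);
translate([1464, 392, 383]) cube([81, 1283, 23]);
translate([1591, 392, 383]) cube([81, 1283, 23]);
translate([1718, 392, 383]) cube([81, 1283, 23]);
translate([1845, 392, 383]) cube([81, 1283, 23]);
translate([1972, 392, 383]) cube([81, 1283, 23]);
translate([2099, 392, 383]) cube([81, 1283, 23]);
translate([2226, 392, 383]) cube([81, 1283, 23]);


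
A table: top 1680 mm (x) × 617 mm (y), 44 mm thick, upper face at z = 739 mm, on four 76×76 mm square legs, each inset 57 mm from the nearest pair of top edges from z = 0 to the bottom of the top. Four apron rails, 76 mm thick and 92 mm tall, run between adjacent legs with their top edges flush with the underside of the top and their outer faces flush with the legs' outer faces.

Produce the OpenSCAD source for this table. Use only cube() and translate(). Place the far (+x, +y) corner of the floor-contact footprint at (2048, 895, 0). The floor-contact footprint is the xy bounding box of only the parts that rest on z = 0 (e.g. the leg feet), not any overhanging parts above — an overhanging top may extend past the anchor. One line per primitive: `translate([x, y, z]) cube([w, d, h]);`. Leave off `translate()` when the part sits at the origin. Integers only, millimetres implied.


translate([425, 335, 695]) cube([1680, 617, 44]);
translate([482, 392, 0]) cube([76, 76, 695]);
translate([1972, 392, 0]) cube([76, 76, 695]);
translate([482, 819, 0]) cube([76, 76, 695]);
translate([1972, 819, 0]) cube([76, 76, 695]);
translate([558, 392, 603]) cube([1414, 76, 92]);
translate([558, 819, 603]) cube([1414, 76, 92]);
translate([482, 468, 603]) cube([76, 351, 92]);
translate([1972, 468, 603]) cube([76, 351, 92]);


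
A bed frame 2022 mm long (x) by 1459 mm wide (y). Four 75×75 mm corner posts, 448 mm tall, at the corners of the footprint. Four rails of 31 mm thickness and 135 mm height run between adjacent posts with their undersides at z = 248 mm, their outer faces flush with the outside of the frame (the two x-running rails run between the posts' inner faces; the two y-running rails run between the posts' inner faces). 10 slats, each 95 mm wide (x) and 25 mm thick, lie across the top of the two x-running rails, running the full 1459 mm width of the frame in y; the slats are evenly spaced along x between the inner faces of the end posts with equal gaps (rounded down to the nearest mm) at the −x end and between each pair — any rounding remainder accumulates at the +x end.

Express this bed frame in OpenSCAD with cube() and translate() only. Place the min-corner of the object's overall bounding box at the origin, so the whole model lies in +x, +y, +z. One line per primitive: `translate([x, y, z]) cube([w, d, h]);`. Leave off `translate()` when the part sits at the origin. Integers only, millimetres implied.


cube([75, 75, 448]);
translate([0, 1384, 0]) cube([75, 75, 448]);
translate([1947, 0, 0]) cube([75, 75, 448]);
translate([1947, 1384, 0]) cube([75, 75, 448]);
translate([75, 0, 248]) cube([1872, 31, 135]);
translate([75, 1428, 248]) cube([1872, 31, 135]);
translate([0, 75, 248]) cube([31, 1309, 135]);
translate([1991, 75, 248]) cube([31, 1309, 135]);
translate([158, 0, 383]) cube([95, 1459, 25]);
translate([336, 0, 383]) cube([95, 1459, 25]);
translate([514, 0, 383]) cube([95, 1459, 25]);
translate([692, 0, 383]) cube([95, 1459, 25]);
translate([870, 0, 383]) cube([95, 1459, 25]);
translate([1048, 0, 383]) cube([95, 1459, 25]);
translate([1226, 0, 383]) cube([95, 1459, 25]);
translate([1404, 0, 383]) cube([95, 1459, 25]);
translate([1582, 0, 383]) cube([95, 1459, 25]);
translate([1760, 0, 383]) cube([95, 1459, 25]);


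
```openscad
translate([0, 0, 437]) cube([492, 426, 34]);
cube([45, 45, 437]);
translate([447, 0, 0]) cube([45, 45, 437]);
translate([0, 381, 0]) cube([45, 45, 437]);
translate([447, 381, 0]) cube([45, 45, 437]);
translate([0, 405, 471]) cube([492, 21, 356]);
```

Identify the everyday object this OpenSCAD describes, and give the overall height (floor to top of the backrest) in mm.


A chair. The overall height is 827 mm.

A slab on four corner posts with a tall panel at the back — a chair. The seat slab sits at z = 437 with thickness 34, and the 356 mm backrest starts at the seat top, so the overall height is 437 + 34 + 356 = 827 mm.


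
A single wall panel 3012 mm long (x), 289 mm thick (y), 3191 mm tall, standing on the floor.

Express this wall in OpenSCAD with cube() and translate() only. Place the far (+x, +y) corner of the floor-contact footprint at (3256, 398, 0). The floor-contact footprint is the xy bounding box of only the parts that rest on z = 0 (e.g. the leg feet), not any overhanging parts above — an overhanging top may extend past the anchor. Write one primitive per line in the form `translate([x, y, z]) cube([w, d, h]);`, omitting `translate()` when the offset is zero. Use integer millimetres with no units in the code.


translate([244, 109, 0]) cube([3012, 289, 3191]);


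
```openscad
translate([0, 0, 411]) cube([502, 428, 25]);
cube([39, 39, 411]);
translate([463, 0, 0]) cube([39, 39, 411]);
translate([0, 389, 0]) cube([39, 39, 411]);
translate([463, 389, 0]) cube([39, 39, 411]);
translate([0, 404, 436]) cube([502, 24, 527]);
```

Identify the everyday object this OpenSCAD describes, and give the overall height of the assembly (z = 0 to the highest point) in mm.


A chair. The overall height is 963 mm.

A slab on four corner posts with a tall panel at the back — a chair. The seat slab sits at z = 411 with thickness 25, and the 527 mm backrest starts at the seat top, so the overall height is 411 + 25 + 527 = 963 mm.
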